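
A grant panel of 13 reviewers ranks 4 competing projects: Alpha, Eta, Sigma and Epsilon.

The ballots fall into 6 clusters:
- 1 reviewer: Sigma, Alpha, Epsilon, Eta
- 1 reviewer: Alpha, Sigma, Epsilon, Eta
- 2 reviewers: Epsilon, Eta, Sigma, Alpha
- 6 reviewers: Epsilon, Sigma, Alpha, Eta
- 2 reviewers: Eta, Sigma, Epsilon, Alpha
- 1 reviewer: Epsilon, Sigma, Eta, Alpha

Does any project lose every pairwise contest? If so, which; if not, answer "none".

Head-to-head results (13 reviewers):
Alpha vs Eta: Alpha, 8–5.
Alpha vs Sigma: Alpha is ranked higher on 1 ballot, Sigma on 12. Sigma wins 12–1.
Alpha vs Epsilon: Alpha is ranked higher on 1+1 = 2 ballots, Epsilon on 11. Epsilon wins 11–2.
Eta vs Sigma: Sigma, 9–4.
Eta vs Epsilon: Epsilon, 11–2.
Sigma vs Epsilon: Epsilon, 9–4.
Eta loses to every other project — it is the Condorcet loser.

Eta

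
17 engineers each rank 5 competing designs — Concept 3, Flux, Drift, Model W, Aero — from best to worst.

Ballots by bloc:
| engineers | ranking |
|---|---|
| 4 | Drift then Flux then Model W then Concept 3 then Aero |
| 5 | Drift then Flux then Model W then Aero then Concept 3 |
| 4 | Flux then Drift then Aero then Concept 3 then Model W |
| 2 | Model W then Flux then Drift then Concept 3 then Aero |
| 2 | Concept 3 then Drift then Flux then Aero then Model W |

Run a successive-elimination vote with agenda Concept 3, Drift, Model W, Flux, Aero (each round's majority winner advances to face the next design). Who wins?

Drift

Round 1: Concept 3 vs Drift — 2–15, Drift advances.
Round 2: Drift vs Model W — 15–2, Drift advances.
Round 3: Drift vs Flux — 11–6, Drift advances.
Round 4: Drift vs Aero — 17–0, Drift advances.
Drift survives the agenda.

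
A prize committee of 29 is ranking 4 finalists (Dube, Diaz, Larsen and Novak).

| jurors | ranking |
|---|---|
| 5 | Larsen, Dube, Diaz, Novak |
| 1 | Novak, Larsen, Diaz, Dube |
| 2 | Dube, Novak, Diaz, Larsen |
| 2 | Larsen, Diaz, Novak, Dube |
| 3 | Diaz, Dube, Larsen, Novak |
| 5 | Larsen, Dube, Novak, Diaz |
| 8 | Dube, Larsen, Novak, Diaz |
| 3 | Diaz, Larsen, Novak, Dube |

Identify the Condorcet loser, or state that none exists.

Pairwise majorities:
Dube vs Diaz: 20 to 9, Dube.
Dube vs Larsen: 13 to 16, Larsen.
Dube vs Novak: Dube, 23–6.
Diaz–Larsen: Larsen 21–8.
Diaz–Novak: Novak 16–13.
Larsen–Novak: Larsen 26–3.
Only Diaz has no wins; Diaz is the Condorcet loser.

Diaz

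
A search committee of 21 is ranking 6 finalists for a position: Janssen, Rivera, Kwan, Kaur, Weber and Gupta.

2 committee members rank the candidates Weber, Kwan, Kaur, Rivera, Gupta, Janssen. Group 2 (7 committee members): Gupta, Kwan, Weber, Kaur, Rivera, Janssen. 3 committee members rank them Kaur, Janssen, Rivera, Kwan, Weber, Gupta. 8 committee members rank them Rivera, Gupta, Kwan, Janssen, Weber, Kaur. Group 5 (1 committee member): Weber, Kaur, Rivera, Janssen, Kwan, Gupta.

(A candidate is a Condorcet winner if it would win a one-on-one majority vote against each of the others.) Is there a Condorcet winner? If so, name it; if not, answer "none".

Check each pair by majority over 21 ballots:
Janssen vs Rivera: Janssen is ranked higher on 3 ballots, Rivera on 18. Rivera wins 18–3.
Janssen vs Kwan: Janssen preferred on 3+1 = 4 ballots; Kwan wins 17–4.
Janssen vs Kaur: Janssen preferred on 8 ballots; Kaur wins 13–8.
Janssen vs Weber: Janssen preferred on 3+8 = 11 ballots; Janssen wins 11–10.
Janssen vs Gupta: Janssen is ranked higher on 3+1 = 4 ballots, Gupta on 17. Gupta wins 17–4.
Rivera vs Kwan: Rivera is ranked higher on 3+8+1 = 12 ballots, Kwan on 9. Rivera wins 12–9.
Rivera vs Kaur: 8 for Rivera, 13 for Kaur — Kaur by 13–8.
Rivera vs Weber: 3+8 = 11 for Rivera, 10 for Weber — Rivera by 11–10.
Rivera vs Gupta: 14 to 7, Rivera.
Kwan vs Kaur: 17 to 4, Kwan.
Kwan vs Weber: 7+3+8 = 18 for Kwan, 3 for Weber — Kwan by 18–3.
Kwan vs Gupta: 6 to 15, Gupta.
Kaur vs Weber: 3 for Kaur, 18 for Weber — Weber by 18–3.
Kaur vs Gupta: Kaur is ranked higher on 2+3+1 = 6 ballots, Gupta on 15. Gupta wins 15–6.
Weber vs Gupta: 2+3+1 = 6 for Weber, 15 for Gupta — Gupta by 15–6.
No candidate is unbeaten: Janssen loses to Rivera; Rivera loses to Kaur; Kwan loses to Rivera; Kaur loses to Kwan; Weber loses to Janssen; Gupta loses to Rivera. In particular Janssen → Weber → Kaur → Janssen is a majority cycle — no Condorcet winner exists.

none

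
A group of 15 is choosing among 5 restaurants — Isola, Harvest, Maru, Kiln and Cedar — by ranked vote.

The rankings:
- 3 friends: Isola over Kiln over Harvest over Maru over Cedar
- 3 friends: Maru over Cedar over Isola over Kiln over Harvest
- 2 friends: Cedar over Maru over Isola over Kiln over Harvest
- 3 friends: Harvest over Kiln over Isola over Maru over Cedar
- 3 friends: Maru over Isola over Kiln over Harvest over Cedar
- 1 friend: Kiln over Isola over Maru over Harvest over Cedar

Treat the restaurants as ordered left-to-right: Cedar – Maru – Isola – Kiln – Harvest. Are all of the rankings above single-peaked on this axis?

Axis positions: Cedar=1, Maru=2, Isola=3, Kiln=4, Harvest=5.
Type 1 (peak Isola at position 3): ranking walks positions 3-4-5-2-1, expanding outward from the peak — single-peaked.
Type 2 (peak Maru at position 2): ranking walks positions 2-1-3-4-5, expanding outward from the peak — single-peaked.
Type 3 (peak Cedar at position 1): ranking walks positions 1-2-3-4-5, expanding outward from the peak — single-peaked.
Type 4 (peak Harvest at position 5): ranking walks positions 5-4-3-2-1, expanding outward from the peak — single-peaked.
Type 5 (peak Maru at position 2): ranking walks positions 2-3-4-5-1, expanding outward from the peak — single-peaked.
Type 6 (peak Kiln at position 4): ranking walks positions 4-3-2-5-1, expanding outward from the peak — single-peaked.
Every ranking is single-peaked on this axis.

yes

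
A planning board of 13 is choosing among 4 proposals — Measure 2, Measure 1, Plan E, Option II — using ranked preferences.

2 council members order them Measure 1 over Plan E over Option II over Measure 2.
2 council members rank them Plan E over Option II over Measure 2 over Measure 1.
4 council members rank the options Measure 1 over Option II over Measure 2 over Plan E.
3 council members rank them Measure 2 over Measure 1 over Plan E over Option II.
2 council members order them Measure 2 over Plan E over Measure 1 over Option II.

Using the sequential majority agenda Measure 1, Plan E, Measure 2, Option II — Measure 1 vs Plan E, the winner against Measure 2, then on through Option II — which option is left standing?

Option II

Round 1: Measure 1 vs Plan E — 9–4, Measure 1 advances.
Round 2: Measure 1 vs Measure 2 — 6–7, Measure 2 advances.
Round 3: Measure 2 vs Option II — 5–8, Option II advances.
The agenda winner is Option II.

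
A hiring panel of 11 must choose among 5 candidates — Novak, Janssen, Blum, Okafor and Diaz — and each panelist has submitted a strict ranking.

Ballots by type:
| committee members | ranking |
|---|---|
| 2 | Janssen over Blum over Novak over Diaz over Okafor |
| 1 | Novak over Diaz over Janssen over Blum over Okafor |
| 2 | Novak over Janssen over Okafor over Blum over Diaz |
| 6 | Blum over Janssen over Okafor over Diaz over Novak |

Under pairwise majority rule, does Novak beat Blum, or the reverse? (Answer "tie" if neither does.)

Blum

Ballots ranking Novak above Blum: 1 + 2 = 3.
Ballots ranking Blum above Novak: 11 − 3 = 8.
Blum wins the head-to-head 8–3.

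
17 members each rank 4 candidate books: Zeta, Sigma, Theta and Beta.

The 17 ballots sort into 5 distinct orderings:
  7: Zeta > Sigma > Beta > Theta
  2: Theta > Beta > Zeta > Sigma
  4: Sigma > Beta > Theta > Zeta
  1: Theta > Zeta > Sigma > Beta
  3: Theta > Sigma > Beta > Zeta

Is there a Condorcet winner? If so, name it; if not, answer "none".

Check each pair by majority over 17 ballots:
Zeta vs Sigma: Zeta is ranked higher on 7+2+1 = 10 ballots, Sigma on 7. Zeta wins 10–7.
Zeta vs Theta: 7 for Zeta, 10 for Theta — Theta by 10–7.
Zeta vs Beta: 7+1 = 8 for Zeta, 9 for Beta — Beta by 9–8.
Sigma vs Theta: Sigma is ranked higher on 7+4 = 11 ballots, Theta on 6. Sigma wins 11–6.
Sigma vs Beta: 15 to 2, Sigma.
Theta vs Beta: Theta is ranked higher on 2+1+3 = 6 ballots, Beta on 11. Beta wins 11–6.
No book is unbeaten: Zeta loses to Theta; Sigma loses to Zeta; Theta loses to Sigma; Beta loses to Sigma. In particular Zeta > Sigma > Theta > Zeta is a majority cycle — no Condorcet winner exists.

none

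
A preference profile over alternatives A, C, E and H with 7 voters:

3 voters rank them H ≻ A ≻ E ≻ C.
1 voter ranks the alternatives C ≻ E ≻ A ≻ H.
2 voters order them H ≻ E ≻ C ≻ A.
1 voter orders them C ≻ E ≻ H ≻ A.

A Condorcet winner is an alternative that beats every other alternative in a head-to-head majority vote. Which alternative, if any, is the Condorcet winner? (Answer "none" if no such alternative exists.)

H

Check each pair by majority over 7 ballots:
A–C: C 4–3.
A vs E: E wins 4–3.
A–H: H 6–1.
C–E: E 5–2.
C vs H: H, 5–2.
E vs H: H wins 5–2.
H defeats every rival head-to-head and is the Condorcet winner.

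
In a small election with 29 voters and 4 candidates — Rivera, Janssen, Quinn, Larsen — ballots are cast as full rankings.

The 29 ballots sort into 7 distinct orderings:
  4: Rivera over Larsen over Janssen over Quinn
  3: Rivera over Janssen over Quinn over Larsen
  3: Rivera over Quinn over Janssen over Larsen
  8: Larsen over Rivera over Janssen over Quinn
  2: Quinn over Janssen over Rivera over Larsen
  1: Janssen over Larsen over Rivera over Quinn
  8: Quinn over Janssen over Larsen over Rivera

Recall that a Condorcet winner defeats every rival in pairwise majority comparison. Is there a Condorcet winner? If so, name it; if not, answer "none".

none

Pairwise majorities:
Rivera vs Janssen: Rivera, 18–11.
Rivera–Quinn: Rivera 19–10.
Rivera vs Larsen: Larsen wins 17–12.
Janssen–Quinn: Janssen 16–13.
Janssen vs Larsen: Janssen wins 17–12.
Quinn vs Larsen: Quinn, 16–13.
Every candidate loses at least once (Rivera loses to Larsen; Janssen loses to Rivera; Quinn loses to Rivera; Larsen loses to Janssen). The majority relation contains the cycle Rivera beats Janssen beats Larsen beats Rivera, so there is no Condorcet winner.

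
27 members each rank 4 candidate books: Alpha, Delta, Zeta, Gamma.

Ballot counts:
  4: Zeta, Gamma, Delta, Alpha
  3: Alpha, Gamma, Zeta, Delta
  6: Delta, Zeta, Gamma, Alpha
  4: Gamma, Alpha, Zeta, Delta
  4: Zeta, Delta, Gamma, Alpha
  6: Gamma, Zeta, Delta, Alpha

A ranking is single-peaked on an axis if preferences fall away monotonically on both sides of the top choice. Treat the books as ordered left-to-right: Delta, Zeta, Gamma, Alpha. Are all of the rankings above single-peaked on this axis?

Axis positions: Delta=1, Zeta=2, Gamma=3, Alpha=4.
Group 1 (peak Zeta at position 2): ranking walks positions 2-3-1-4, expanding outward from the peak — single-peaked.
Group 2 (peak Alpha at position 4): ranking walks positions 4-3-2-1, expanding outward from the peak — single-peaked.
Group 3 (peak Delta at position 1): ranking walks positions 1-2-3-4, expanding outward from the peak — single-peaked.
Group 4 (peak Gamma at position 3): ranking walks positions 3-4-2-1, expanding outward from the peak — single-peaked.
Group 5 (peak Zeta at position 2): ranking walks positions 2-1-3-4, expanding outward from the peak — single-peaked.
Group 6 (peak Gamma at position 3): ranking walks positions 3-2-1-4, expanding outward from the peak — single-peaked.
Every ranking is single-peaked on this axis.

yes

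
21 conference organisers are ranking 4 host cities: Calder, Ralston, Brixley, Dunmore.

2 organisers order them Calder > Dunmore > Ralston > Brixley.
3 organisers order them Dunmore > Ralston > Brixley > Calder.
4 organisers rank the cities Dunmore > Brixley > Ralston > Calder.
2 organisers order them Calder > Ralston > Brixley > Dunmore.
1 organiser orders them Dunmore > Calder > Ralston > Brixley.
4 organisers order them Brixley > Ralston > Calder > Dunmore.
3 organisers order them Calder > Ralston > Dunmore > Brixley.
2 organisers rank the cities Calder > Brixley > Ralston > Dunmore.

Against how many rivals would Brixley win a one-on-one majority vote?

1

Brixley against each rival (21 organisers):
Brixley vs Calder: Brixley wins 11–10.
Brixley vs Ralston: 10 to 11, Ralston.
Brixley vs Dunmore: Dunmore, 13–8.
Brixley beats Calder; loses to Ralston, Dunmore — 1 pairwise win.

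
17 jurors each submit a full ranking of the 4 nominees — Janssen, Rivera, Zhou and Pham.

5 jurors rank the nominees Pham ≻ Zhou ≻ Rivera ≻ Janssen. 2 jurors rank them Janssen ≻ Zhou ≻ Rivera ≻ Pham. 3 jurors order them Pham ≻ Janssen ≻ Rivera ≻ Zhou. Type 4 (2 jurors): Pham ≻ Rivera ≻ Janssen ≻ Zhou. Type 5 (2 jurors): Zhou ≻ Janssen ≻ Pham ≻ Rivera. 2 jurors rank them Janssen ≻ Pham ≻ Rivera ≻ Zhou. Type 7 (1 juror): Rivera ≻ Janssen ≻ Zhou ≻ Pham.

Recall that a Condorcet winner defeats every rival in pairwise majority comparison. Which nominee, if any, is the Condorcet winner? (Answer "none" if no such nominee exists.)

Pham

Head-to-head results (17 jurors):
Janssen–Rivera: Janssen 9–8.
Janssen vs Zhou: Janssen wins 10–7.
Janssen vs Pham: Pham, 10–7.
Rivera–Zhou: Zhou 9–8.
Rivera–Pham: Pham 14–3.
Zhou vs Pham: Pham, 12–5.
Pham defeats every rival head-to-head and is the Condorcet winner.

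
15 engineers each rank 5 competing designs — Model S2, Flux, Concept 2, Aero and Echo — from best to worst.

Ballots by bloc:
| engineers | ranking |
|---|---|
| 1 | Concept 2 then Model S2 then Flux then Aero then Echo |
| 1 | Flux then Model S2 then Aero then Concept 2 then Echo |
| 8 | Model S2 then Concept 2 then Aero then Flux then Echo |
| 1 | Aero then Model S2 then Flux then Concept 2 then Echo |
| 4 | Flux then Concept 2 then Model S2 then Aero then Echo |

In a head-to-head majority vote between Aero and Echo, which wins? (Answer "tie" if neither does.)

Aero

Ballots ranking Aero above Echo: 1 + 1 + 8 + 1 + 4 = 15.
Ballots ranking Echo above Aero: 15 − 15 = 0.
Aero wins the head-to-head 15–0.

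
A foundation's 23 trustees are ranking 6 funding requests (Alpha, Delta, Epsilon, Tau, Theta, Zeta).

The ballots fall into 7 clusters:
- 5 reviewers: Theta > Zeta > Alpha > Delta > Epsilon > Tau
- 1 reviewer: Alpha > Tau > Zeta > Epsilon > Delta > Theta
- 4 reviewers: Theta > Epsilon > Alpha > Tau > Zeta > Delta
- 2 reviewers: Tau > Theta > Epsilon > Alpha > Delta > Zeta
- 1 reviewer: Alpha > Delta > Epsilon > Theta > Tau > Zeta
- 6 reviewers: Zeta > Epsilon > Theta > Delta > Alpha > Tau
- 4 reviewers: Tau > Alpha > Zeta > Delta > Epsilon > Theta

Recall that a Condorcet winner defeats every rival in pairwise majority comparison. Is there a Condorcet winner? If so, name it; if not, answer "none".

none

Pairwise majorities:
Alpha vs Delta: Alpha wins 17–6.
Alpha vs Epsilon: Epsilon, 12–11.
Alpha vs Tau: Alpha wins 17–6.
Alpha vs Theta: Theta, 17–6.
Alpha vs Zeta: Alpha wins 12–11.
Delta vs Epsilon: Epsilon wins 13–10.
Delta vs Tau: Delta wins 12–11.
Delta vs Theta: Theta, 17–6.
Delta–Zeta: Zeta 20–3.
Epsilon vs Tau: Epsilon, 16–7.
Epsilon vs Theta: Epsilon wins 12–11.
Epsilon–Zeta: Zeta 16–7.
Tau vs Theta: Theta wins 16–7.
Tau vs Zeta: Tau wins 12–11.
Theta vs Zeta: Theta, 12–11.
Every project loses at least once (Alpha loses to Epsilon; Delta loses to Alpha; Epsilon loses to Zeta; Tau loses to Alpha; Theta loses to Epsilon; Zeta loses to Alpha). The majority relation contains the cycle Alpha beats Zeta beats Epsilon beats Alpha, so there is no Condorcet winner.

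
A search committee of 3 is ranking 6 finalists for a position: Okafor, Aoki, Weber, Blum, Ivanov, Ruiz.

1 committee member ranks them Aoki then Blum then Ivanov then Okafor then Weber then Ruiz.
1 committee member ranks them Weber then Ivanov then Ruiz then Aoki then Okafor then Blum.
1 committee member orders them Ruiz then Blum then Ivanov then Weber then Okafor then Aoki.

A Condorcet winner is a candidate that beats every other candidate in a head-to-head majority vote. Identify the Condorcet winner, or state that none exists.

Pairwise majorities:
Okafor vs Aoki: 1 for Okafor, 2 for Aoki — Aoki by 2–1.
Okafor vs Weber: Okafor preferred on 1 ballot; Weber wins 2–1.
Okafor vs Blum: 1 to 2, Blum.
Okafor vs Ivanov: Okafor preferred on 0 ballots; Ivanov wins 3–0.
Okafor vs Ruiz: 1 to 2, Ruiz.
Aoki vs Weber: 1 for Aoki, 2 for Weber — Weber by 2–1.
Aoki vs Blum: Aoki preferred on 1+1 = 2 ballots; Aoki wins 2–1.
Aoki vs Ivanov: Aoki is ranked higher on 1 ballot, Ivanov on 2. Ivanov wins 2–1.
Aoki vs Ruiz: 1 for Aoki, 2 for Ruiz — Ruiz by 2–1.
Weber vs Blum: 1 to 2, Blum.
Weber vs Ivanov: Weber preferred on 1 ballot; Ivanov wins 2–1.
Weber vs Ruiz: 2 to 1, Weber.
Blum vs Ivanov: 1+1 = 2 for Blum, 1 for Ivanov — Blum by 2–1.
Blum vs Ruiz: 1 to 2, Ruiz.
Ivanov vs Ruiz: 1+1 = 2 for Ivanov, 1 for Ruiz — Ivanov by 2–1.
No candidate is unbeaten: Okafor loses to Aoki; Aoki loses to Weber; Weber loses to Blum; Blum loses to Aoki; Ivanov loses to Blum; Ruiz loses to Weber. In particular Aoki → Blum → Weber → Aoki is a majority cycle — no Condorcet winner exists.

none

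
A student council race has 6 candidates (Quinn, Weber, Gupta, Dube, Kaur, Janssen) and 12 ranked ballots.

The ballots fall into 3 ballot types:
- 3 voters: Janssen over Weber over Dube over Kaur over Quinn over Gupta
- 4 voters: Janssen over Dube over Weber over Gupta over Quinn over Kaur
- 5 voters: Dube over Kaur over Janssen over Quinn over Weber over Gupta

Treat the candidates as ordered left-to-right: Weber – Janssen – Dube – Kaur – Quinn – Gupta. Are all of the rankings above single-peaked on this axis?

Axis positions: Weber=1, Janssen=2, Dube=3, Kaur=4, Quinn=5, Gupta=6.
Ballot type 1 (peak Janssen at position 2): ranking walks positions 2-1-3-4-5-6, expanding outward from the peak — single-peaked.
Ballot type 2: ranking walks positions 2-3-1-6-5-4; Gupta is ranked above Kaur even though Kaur lies between Gupta and the peak Janssen on the axis — preferences dip and rise again. Not single-peaked.
Ballot type 3 (peak Dube at position 3): ranking walks positions 3-4-2-5-1-6, expanding outward from the peak — single-peaked.
Ballot type 2 violates single-peakedness, so the profile is not single-peaked on this axis.

no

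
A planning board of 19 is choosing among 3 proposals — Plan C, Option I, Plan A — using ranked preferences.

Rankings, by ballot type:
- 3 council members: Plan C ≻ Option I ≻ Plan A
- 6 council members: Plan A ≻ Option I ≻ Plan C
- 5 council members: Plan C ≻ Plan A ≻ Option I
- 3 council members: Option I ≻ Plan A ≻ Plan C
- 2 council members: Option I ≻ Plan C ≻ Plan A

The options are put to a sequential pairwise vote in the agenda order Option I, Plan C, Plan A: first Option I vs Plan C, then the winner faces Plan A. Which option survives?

Plan A

Round 1: Option I vs Plan C — 11–8, Option I advances.
Round 2: Option I vs Plan A — 8–11, Plan A advances.
The agenda winner is Plan A.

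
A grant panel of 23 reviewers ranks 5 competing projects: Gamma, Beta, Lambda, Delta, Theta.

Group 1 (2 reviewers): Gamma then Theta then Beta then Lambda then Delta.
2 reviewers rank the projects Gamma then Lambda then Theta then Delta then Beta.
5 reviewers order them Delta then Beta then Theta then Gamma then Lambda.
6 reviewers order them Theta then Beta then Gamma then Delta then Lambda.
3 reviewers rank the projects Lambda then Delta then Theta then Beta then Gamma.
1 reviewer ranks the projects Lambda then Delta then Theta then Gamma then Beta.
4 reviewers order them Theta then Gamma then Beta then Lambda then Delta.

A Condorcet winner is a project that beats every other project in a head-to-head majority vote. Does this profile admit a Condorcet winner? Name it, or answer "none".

Theta

Pairwise majorities:
Gamma vs Beta: Beta, 14–9.
Gamma vs Lambda: Gamma wins 19–4.
Gamma vs Delta: 2+2+6+4 = 14 for Gamma, 9 for Delta — Gamma by 14–9.
Gamma vs Theta: Theta wins 19–4.
Beta–Lambda: Beta 17–6.
Beta vs Delta: Beta preferred on 2+6+4 = 12 ballots; Beta wins 12–11.
Beta vs Theta: Beta preferred on 5 ballots; Theta wins 18–5.
Lambda–Delta: Lambda 12–11.
Lambda vs Theta: Theta, 17–6.
Delta vs Theta: Theta wins 14–9.
Theta wins every pairwise contest, so Theta is the Condorcet winner.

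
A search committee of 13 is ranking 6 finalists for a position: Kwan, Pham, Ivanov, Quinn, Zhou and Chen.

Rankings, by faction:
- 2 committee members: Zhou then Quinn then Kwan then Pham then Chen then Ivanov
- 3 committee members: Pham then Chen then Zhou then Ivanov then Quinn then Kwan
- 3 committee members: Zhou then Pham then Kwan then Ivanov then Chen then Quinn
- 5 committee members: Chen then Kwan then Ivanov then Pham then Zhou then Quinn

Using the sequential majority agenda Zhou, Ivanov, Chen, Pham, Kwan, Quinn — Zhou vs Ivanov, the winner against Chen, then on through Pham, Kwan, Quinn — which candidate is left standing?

Round 1: Zhou vs Ivanov — 8–5, Zhou advances.
Round 2: Zhou vs Chen — 5–8, Chen advances.
Round 3: Chen vs Pham — 5–8, Pham advances.
Round 4: Pham vs Kwan — 6–7, Kwan advances.
Round 5: Kwan vs Quinn — 8–5, Kwan advances.
The agenda winner is Kwan.

Kwan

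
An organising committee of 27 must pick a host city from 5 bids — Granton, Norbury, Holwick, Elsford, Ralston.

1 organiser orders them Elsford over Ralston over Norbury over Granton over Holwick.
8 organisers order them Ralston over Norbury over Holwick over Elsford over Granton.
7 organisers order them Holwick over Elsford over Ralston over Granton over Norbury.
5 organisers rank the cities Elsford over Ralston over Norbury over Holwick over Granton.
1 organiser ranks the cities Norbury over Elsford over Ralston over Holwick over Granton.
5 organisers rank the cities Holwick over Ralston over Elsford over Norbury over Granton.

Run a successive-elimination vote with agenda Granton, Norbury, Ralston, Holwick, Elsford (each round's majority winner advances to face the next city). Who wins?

Elsford

Round 1: Granton vs Norbury — 7–20, Norbury advances.
Round 2: Norbury vs Ralston — 1–26, Ralston advances.
Round 3: Ralston vs Holwick — 15–12, Ralston advances.
Round 4: Ralston vs Elsford — 13–14, Elsford advances.
The agenda winner is Elsford.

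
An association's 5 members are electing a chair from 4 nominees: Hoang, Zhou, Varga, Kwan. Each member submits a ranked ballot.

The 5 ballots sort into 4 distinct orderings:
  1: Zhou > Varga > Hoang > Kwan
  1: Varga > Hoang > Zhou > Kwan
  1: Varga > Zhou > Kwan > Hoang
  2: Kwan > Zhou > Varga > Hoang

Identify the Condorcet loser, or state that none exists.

Pairwise majorities:
Hoang vs Zhou: Hoang preferred on 1 ballot; Zhou wins 4–1.
Hoang vs Varga: 0 for Hoang, 5 for Varga — Varga by 5–0.
Hoang vs Kwan: Kwan, 3–2.
Zhou vs Varga: Zhou is ranked higher on 1+2 = 3 ballots, Varga on 2. Zhou wins 3–2.
Zhou vs Kwan: Zhou, 3–2.
Varga–Kwan: Varga 3–2.
Hoang loses to every other candidate — it is the Condorcet loser.

Hoang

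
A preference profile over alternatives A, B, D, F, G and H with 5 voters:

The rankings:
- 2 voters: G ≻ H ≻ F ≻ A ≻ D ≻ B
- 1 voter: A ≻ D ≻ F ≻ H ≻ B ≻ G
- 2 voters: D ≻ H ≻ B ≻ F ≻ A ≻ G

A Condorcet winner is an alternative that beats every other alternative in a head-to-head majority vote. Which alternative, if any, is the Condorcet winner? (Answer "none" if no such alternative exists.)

Pairwise majorities:
A vs B: A wins 3–2.
A vs D: A, 3–2.
A vs F: F, 4–1.
A–G: A 3–2.
A–H: H 4–1.
B vs D: D wins 5–0.
B–F: F 3–2.
B–G: B 3–2.
B–H: H 5–0.
D vs F: D, 3–2.
D vs G: D wins 3–2.
D–H: D 3–2.
F vs G: F, 3–2.
F vs H: H wins 4–1.
G vs H: H wins 3–2.
No alternative is unbeaten: A loses to F; B loses to A; D loses to A; F loses to D; G loses to A; H loses to D. In particular A beats D beats F beats A is a majority cycle — no Condorcet winner exists.

none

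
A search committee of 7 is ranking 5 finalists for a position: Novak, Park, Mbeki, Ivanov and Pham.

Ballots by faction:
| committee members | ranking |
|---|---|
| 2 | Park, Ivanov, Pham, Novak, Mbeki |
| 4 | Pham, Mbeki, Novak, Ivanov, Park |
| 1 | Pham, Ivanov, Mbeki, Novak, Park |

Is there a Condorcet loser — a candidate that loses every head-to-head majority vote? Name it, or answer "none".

Park

Head-to-head results (7 committee members):
Novak vs Park: Novak preferred on 4+1 = 5 ballots; Novak wins 5–2.
Novak–Mbeki: Mbeki 5–2.
Novak–Ivanov: Novak 4–3.
Novak vs Pham: Pham, 7–0.
Park vs Mbeki: Mbeki wins 5–2.
Park vs Ivanov: Ivanov, 5–2.
Park vs Pham: Park is ranked higher on 2 ballots, Pham on 5. Pham wins 5–2.
Mbeki vs Ivanov: Mbeki wins 4–3.
Mbeki vs Pham: Pham wins 7–0.
Ivanov vs Pham: 2 for Ivanov, 5 for Pham — Pham by 5–2.
Only Park has no wins; Park is the Condorcet loser.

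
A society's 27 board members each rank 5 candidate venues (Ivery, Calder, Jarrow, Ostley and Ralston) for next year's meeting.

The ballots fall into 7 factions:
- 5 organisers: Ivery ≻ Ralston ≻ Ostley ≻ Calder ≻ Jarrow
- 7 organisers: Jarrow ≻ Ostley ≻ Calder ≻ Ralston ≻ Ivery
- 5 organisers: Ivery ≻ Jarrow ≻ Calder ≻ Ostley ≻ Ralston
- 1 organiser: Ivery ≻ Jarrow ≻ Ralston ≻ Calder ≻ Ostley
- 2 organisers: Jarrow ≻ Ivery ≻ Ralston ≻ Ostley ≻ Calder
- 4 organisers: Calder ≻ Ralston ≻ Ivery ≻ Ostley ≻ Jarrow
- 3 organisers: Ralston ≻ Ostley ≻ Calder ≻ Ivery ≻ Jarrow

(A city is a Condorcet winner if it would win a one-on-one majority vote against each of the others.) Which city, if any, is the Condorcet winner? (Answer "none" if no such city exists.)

Head-to-head results (27 organisers):
Ivery vs Calder: 5+5+1+2 = 13 for Ivery, 14 for Calder — Calder by 14–13.
Ivery vs Jarrow: Ivery, 18–9.
Ivery vs Ostley: Ivery is ranked higher on 5+5+1+2+4 = 17 ballots, Ostley on 10. Ivery wins 17–10.
Ivery vs Ralston: Ivery is ranked higher on 5+5+1+2 = 13 ballots, Ralston on 14. Ralston wins 14–13.
Calder vs Jarrow: Jarrow wins 15–12.
Calder vs Ostley: 5+1+4 = 10 for Calder, 17 for Ostley — Ostley by 17–10.
Calder–Ralston: Calder 16–11.
Jarrow vs Ostley: Jarrow wins 15–12.
Jarrow vs Ralston: Jarrow, 15–12.
Ostley vs Ralston: 7+5 = 12 for Ostley, 15 for Ralston — Ralston by 15–12.
No city is unbeaten: Ivery loses to Calder; Calder loses to Jarrow; Jarrow loses to Ivery; Ostley loses to Ivery; Ralston loses to Calder. In particular Ivery → Jarrow → Calder → Ivery is a majority cycle — no Condorcet winner exists.

none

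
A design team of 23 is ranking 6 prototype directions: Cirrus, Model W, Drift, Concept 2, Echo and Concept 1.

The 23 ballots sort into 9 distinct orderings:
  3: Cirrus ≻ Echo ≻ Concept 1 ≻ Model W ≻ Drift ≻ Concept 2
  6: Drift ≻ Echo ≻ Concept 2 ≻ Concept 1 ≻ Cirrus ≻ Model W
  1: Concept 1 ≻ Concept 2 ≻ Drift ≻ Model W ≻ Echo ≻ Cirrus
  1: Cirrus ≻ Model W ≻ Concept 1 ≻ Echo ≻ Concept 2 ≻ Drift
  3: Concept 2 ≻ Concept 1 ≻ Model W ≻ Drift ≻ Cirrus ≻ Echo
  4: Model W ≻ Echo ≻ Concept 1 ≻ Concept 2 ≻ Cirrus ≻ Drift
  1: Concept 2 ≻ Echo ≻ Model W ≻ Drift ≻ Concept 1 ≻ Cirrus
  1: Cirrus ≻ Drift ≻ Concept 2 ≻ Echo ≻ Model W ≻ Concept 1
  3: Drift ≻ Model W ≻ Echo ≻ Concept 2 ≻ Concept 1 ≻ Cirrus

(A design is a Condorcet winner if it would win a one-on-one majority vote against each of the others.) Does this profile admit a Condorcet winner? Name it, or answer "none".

Head-to-head results (23 engineers):
Cirrus vs Model W: Cirrus is ranked higher on 3+6+1+1 = 11 ballots, Model W on 12. Model W wins 12–11.
Cirrus vs Drift: 9 to 14, Drift.
Cirrus vs Concept 2: 3+1+1 = 5 for Cirrus, 18 for Concept 2 — Concept 2 by 18–5.
Cirrus vs Echo: Cirrus preferred on 3+1+3+1 = 8 ballots; Echo wins 15–8.
Cirrus vs Concept 1: Cirrus is ranked higher on 3+1+1 = 5 ballots, Concept 1 on 18. Concept 1 wins 18–5.
Model W vs Drift: 12 to 11, Model W.
Model W vs Concept 2: 3+1+4+3 = 11 for Model W, 12 for Concept 2 — Concept 2 by 12–11.
Model W vs Echo: 12 to 11, Model W.
Model W vs Concept 1: 10 to 13, Concept 1.
Drift vs Concept 2: 3+6+1+3 = 13 for Drift, 10 for Concept 2 — Drift by 13–10.
Drift vs Echo: Drift is ranked higher on 6+1+3+1+3 = 14 ballots, Echo on 9. Drift wins 14–9.
Drift vs Concept 1: 6+1+1+3 = 11 for Drift, 12 for Concept 1 — Concept 1 by 12–11.
Concept 2 vs Echo: 6 to 17, Echo.
Concept 2 vs Concept 1: Concept 2 preferred on 6+3+1+1+3 = 14 ballots; Concept 2 wins 14–9.
Echo vs Concept 1: 18 to 5, Echo.
Each design drops at least one matchup (Cirrus loses to Model W; Model W loses to Concept 2; Drift loses to Model W; Concept 2 loses to Drift; Echo loses to Model W; Concept 1 loses to Concept 2); the cycle Model W > Drift > Concept 2 > Model W rules out a Condorcet winner.

none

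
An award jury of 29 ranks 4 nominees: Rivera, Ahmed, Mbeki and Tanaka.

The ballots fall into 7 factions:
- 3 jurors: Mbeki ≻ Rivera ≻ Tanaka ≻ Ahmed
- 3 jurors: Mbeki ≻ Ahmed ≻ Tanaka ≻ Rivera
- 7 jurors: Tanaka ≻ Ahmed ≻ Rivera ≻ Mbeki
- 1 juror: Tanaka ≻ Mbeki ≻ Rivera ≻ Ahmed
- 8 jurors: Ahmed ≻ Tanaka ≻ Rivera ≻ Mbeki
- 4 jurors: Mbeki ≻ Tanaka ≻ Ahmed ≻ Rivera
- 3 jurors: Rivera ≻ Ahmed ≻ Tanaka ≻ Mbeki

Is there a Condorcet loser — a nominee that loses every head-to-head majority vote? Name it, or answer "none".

Mbeki

Head-to-head results (29 jurors):
Rivera vs Ahmed: Ahmed, 22–7.
Rivera vs Mbeki: Rivera wins 18–11.
Rivera–Tanaka: Tanaka 23–6.
Ahmed–Mbeki: Ahmed 18–11.
Ahmed vs Tanaka: 3+8+3 = 14 for Ahmed, 15 for Tanaka — Tanaka by 15–14.
Mbeki–Tanaka: Tanaka 19–10.
Mbeki is beaten in every head-to-head and is the Condorcet loser.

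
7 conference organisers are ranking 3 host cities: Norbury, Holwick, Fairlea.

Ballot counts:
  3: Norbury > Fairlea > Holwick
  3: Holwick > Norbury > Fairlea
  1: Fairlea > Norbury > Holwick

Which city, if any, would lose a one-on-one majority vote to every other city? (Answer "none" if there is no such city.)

Holwick

Head-to-head results (7 organisers):
Norbury vs Holwick: Norbury is ranked higher on 3+1 = 4 ballots, Holwick on 3. Norbury wins 4–3.
Norbury vs Fairlea: Norbury, 6–1.
Holwick vs Fairlea: Holwick preferred on 3 ballots; Fairlea wins 4–3.
Only Holwick has no wins; Holwick is the Condorcet loser.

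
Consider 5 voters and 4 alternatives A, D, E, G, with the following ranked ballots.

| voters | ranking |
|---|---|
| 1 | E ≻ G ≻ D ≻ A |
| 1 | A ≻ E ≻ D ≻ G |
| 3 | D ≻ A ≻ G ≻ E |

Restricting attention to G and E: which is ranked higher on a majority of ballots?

Ballots ranking G above E: 3.
Ballots ranking E above G: 5 − 3 = 2.
G wins the head-to-head 3–2.

G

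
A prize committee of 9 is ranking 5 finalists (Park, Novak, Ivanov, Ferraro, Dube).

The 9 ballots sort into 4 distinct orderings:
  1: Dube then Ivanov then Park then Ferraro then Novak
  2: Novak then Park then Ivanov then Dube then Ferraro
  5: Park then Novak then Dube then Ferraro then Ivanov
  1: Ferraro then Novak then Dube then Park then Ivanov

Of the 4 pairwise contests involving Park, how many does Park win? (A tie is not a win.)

Park against each rival (9 jurors):
Park vs Novak: Park preferred on 1+5 = 6 ballots; Park wins 6–3.
Park vs Ivanov: Park, 8–1.
Park vs Ferraro: Park wins 8–1.
Park vs Dube: Park is ranked higher on 2+5 = 7 ballots, Dube on 2. Park wins 7–2.
Park beats Novak, Ivanov, Ferraro, Dube — 4 pairwise wins.

4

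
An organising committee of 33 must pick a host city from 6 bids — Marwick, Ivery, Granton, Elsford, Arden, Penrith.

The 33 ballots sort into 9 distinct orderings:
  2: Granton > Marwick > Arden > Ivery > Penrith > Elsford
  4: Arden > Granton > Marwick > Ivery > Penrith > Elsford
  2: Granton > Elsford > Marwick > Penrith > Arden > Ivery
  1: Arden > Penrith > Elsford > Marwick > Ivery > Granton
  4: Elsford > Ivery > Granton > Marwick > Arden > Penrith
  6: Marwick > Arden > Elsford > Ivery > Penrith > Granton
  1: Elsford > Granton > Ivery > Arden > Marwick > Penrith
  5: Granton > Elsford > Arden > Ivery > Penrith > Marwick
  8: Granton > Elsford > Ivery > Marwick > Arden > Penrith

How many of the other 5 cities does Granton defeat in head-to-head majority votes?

Granton against each rival (33 organisers):
Granton vs Marwick: Granton, 26–7.
Granton vs Ivery: Granton is ranked higher on 2+4+2+1+5+8 = 22 ballots, Ivery on 11. Granton wins 22–11.
Granton vs Elsford: 21 to 12, Granton.
Granton vs Arden: 22 to 11, Granton.
Granton vs Penrith: Granton preferred on 26 ballots; Granton wins 26–7.
Granton beats Marwick, Ivery, Elsford, Arden, Penrith — 5 pairwise wins.

5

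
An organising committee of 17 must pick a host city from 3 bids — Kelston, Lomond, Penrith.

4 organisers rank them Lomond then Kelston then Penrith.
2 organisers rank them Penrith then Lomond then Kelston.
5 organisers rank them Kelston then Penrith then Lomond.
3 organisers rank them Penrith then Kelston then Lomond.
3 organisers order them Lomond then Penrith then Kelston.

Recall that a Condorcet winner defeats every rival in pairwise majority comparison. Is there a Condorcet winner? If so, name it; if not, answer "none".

none

Head-to-head results (17 organisers):
Kelston vs Lomond: Kelston is ranked higher on 5+3 = 8 ballots, Lomond on 9. Lomond wins 9–8.
Kelston vs Penrith: 9 to 8, Kelston.
Lomond vs Penrith: 7 to 10, Penrith.
Each city drops at least one matchup (Kelston loses to Lomond; Lomond loses to Penrith; Penrith loses to Kelston); the cycle Kelston → Penrith → Lomond → Kelston rules out a Condorcet winner.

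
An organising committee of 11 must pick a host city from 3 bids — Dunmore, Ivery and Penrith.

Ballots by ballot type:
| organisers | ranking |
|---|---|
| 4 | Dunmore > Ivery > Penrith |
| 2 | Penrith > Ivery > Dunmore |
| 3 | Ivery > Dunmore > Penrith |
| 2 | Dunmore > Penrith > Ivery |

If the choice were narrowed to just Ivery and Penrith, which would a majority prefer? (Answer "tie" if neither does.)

Ballots ranking Ivery above Penrith: 4 + 3 = 7.
Ballots ranking Penrith above Ivery: 11 − 7 = 4.
Ivery wins the head-to-head 7–4.

Ivery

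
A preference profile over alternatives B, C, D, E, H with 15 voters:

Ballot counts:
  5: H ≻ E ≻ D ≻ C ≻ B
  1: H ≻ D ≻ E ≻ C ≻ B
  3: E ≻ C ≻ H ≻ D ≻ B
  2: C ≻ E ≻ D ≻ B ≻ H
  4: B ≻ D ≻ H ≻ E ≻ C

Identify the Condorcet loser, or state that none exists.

Head-to-head results (15 voters):
B–C: C 11–4.
B–D: D 11–4.
B vs E: E wins 11–4.
B vs H: 2+4 = 6 for B, 9 for H — H by 9–6.
C vs D: D wins 10–5.
C vs E: E, 13–2.
C vs H: 3+2 = 5 for C, 10 for H — H by 10–5.
D vs E: E wins 10–5.
D vs H: H, 9–6.
E–H: H 10–5.
B loses to every other alternative — it is the Condorcet loser.

B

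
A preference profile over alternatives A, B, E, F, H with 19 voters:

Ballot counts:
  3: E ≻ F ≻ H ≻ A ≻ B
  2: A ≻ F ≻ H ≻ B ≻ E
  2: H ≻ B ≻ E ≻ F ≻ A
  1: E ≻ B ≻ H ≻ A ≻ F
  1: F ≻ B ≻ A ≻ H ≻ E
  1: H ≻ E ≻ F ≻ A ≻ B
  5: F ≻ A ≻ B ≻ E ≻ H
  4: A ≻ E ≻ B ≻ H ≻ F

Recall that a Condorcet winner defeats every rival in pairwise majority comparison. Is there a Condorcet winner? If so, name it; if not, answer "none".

none

Head-to-head results (19 voters):
A vs B: A preferred on 3+2+1+5+4 = 15 ballots; A wins 15–4.
A–E: A 12–7.
A vs F: A preferred on 2+1+4 = 7 ballots; F wins 12–7.
A vs H: A, 12–7.
B vs E: B, 10–9.
B vs F: F, 12–7.
B–H: B 11–8.
E vs F: E wins 11–8.
E–H: E 13–6.
F–H: F 11–8.
Every alternative loses at least once (A loses to F; B loses to A; E loses to A; F loses to E; H loses to A). The majority relation contains the cycle A → E → F → A, so there is no Condorcet winner.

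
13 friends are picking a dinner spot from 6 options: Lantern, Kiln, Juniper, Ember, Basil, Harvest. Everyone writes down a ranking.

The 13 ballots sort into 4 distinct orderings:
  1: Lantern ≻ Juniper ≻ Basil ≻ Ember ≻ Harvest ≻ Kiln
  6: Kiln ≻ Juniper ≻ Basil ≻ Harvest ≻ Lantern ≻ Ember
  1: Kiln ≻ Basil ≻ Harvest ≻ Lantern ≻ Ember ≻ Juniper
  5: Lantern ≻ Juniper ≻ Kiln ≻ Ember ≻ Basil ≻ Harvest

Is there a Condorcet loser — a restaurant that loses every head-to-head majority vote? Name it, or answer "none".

Pairwise majorities:
Lantern vs Kiln: Lantern preferred on 1+5 = 6 ballots; Kiln wins 7–6.
Lantern–Juniper: Lantern 7–6.
Lantern vs Ember: 1+6+1+5 = 13 for Lantern, 0 for Ember — Lantern by 13–0.
Lantern vs Basil: Lantern is ranked higher on 1+5 = 6 ballots, Basil on 7. Basil wins 7–6.
Lantern vs Harvest: 6 to 7, Harvest.
Kiln vs Juniper: Kiln wins 7–6.
Kiln vs Ember: Kiln preferred on 6+1+5 = 12 ballots; Kiln wins 12–1.
Kiln vs Basil: 6+1+5 = 12 for Kiln, 1 for Basil — Kiln by 12–1.
Kiln vs Harvest: 12 to 1, Kiln.
Juniper vs Ember: Juniper preferred on 1+6+5 = 12 ballots; Juniper wins 12–1.
Juniper vs Basil: Juniper is ranked higher on 1+6+5 = 12 ballots, Basil on 1. Juniper wins 12–1.
Juniper–Harvest: Juniper 12–1.
Ember vs Basil: Ember is ranked higher on 5 ballots, Basil on 8. Basil wins 8–5.
Ember–Harvest: Harvest 7–6.
Basil vs Harvest: Basil, 13–0.
Ember is beaten in every head-to-head and is the Condorcet loser.

Ember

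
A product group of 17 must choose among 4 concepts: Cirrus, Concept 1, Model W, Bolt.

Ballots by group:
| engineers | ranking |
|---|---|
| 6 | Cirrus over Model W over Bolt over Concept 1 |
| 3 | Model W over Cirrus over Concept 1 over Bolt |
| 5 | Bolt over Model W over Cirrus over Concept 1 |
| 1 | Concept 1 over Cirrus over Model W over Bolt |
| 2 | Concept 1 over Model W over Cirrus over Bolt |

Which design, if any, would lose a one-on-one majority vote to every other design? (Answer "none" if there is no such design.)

Pairwise majorities:
Cirrus vs Concept 1: Cirrus, 14–3.
Cirrus vs Model W: 7 to 10, Model W.
Cirrus vs Bolt: Cirrus wins 12–5.
Concept 1–Model W: Model W 14–3.
Concept 1 vs Bolt: Bolt wins 11–6.
Model W–Bolt: Model W 12–5.
Concept 1 is beaten in every head-to-head and is the Condorcet loser.

Concept 1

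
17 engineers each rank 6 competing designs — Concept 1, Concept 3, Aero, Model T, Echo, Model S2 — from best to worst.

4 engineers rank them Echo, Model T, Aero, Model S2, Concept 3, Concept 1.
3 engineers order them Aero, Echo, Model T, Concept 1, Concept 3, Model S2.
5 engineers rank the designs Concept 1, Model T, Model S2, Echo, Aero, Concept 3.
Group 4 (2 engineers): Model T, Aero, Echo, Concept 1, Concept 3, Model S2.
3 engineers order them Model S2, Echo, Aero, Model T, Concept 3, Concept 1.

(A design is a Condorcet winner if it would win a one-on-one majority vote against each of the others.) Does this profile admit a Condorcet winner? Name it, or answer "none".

Check each pair by majority over 17 ballots:
Concept 1 vs Concept 3: Concept 1, 10–7.
Concept 1–Aero: Aero 12–5.
Concept 1 vs Model T: Model T wins 12–5.
Concept 1–Echo: Echo 12–5.
Concept 1 vs Model S2: Concept 1, 10–7.
Concept 3 vs Aero: Aero, 17–0.
Concept 3–Model T: Model T 17–0.
Concept 3 vs Echo: Echo, 17–0.
Concept 3 vs Model S2: Model S2, 12–5.
Aero vs Model T: Model T, 11–6.
Aero vs Echo: Echo, 12–5.
Aero vs Model S2: Aero, 9–8.
Model T vs Echo: Echo, 10–7.
Model T–Model S2: Model T 14–3.
Echo vs Model S2: Echo, 9–8.
Only Echo has no losses; Echo is the Condorcet winner.

Echo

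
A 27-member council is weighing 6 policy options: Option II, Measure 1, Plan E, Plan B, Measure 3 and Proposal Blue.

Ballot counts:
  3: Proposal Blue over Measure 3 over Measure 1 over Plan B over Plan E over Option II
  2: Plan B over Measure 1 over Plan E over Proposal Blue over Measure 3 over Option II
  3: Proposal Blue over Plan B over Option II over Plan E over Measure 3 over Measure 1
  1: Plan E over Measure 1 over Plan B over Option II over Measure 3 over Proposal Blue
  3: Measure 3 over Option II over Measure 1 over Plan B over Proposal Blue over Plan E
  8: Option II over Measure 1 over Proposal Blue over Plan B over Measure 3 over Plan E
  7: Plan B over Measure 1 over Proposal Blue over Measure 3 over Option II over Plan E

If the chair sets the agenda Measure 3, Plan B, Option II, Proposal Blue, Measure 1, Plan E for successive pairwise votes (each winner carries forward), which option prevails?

Measure 1

Round 1: Measure 3 vs Plan B — 6–21, Plan B advances.
Round 2: Plan B vs Option II — 16–11, Plan B advances.
Round 3: Plan B vs Proposal Blue — 13–14, Proposal Blue advances.
Round 4: Proposal Blue vs Measure 1 — 6–21, Measure 1 advances.
Round 5: Measure 1 vs Plan E — 23–4, Measure 1 advances.
The agenda winner is Measure 1.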